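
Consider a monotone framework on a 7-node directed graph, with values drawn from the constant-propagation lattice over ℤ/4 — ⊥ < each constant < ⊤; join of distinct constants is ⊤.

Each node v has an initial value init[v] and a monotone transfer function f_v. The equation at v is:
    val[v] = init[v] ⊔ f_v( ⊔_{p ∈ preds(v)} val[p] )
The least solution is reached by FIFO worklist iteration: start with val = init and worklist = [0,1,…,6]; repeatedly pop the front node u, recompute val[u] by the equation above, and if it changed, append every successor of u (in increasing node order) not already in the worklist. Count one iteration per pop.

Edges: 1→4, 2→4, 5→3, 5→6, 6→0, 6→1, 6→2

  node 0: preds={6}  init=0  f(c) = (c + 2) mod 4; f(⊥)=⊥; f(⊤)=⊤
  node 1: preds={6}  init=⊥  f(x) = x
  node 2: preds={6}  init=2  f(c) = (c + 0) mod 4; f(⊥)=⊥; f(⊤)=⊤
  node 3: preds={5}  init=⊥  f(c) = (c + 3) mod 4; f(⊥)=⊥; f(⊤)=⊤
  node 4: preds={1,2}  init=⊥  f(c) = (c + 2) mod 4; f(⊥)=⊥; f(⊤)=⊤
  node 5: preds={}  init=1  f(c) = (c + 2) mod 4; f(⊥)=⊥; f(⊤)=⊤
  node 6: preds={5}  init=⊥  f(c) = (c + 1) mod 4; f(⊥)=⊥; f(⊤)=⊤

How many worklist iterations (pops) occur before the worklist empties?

Trace (11 dequeues):
  [1] u=0 | in ⊥ | out 0 | ==
  [2] u=1 | in ⊥ | out ⊥ | ==
  [3] u=2 | in ⊥ | out 2 | ==
  [4] u=3 | in 1 | out 0 | prev ⊥ | push {}
  [5] u=4 | in 2 | out 0 | prev ⊥ | push {}
  [6] u=5 | in ⊥ | out 1 | ==
  [7] u=6 | in 1 | out 2 | prev ⊥ | push {0,1,2}
  [8] u=0 | in 2 | out 0 | ==
  [9] u=1 | in 2 | out 2 | prev ⊥ | push {4}
  [10] u=2 | in 2 | out 2 | ==
  [11] u=4 | in 2 | out 0 | ==

Converged values:
  [0] 0
  [1] 2
  [2] 2
  [3] 0
  [4] 0
  [5] 1
  [6] 2

11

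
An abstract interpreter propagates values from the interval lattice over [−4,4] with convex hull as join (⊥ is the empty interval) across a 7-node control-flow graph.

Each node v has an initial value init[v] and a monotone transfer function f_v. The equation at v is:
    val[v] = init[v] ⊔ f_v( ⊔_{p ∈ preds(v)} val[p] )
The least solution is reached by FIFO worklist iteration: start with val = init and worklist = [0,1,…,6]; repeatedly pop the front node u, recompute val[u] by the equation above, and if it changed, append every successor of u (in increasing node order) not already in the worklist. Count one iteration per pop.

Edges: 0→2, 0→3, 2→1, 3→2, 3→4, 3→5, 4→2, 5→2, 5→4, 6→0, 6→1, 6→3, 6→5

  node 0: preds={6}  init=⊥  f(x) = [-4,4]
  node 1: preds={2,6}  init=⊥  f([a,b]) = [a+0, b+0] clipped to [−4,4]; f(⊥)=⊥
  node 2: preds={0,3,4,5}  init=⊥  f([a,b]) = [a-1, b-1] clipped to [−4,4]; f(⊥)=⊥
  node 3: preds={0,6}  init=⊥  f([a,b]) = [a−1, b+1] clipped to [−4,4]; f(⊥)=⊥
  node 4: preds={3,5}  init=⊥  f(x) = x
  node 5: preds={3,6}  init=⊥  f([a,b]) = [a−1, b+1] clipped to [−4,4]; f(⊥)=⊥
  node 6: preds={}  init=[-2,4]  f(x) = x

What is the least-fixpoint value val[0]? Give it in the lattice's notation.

Worklist (10 pops):
  #1 pop 0: in=[-2,4] → [-4,4] (was ⊥); enqueue []
  #2 pop 1: in=[-2,4] → [-2,4] (was ⊥); enqueue []
  #3 pop 2: in=[-4,4] → [-4,3] (was ⊥); enqueue [1]
  #4 pop 3: in=[-4,4] → [-4,4] (was ⊥); enqueue [2]
  #5 pop 4: in=[-4,4] → [-4,4] (was ⊥); enqueue []
  #6 pop 5: in=[-4,4] → [-4,4] (was ⊥); enqueue [4]
  #7 pop 6: in=⊥ → [-2,4] (no change)
  #8 pop 1: in=[-4,4] → [-4,4] (was [-2,4]); enqueue []
  #9 pop 2: in=[-4,4] → [-4,3] (no change)
  #10 pop 4: in=[-4,4] → [-4,4] (no change)

Fixpoint:
  val[0] = [-4,4]
  val[1] = [-4,4]
  val[2] = [-4,3]
  val[3] = [-4,4]
  val[4] = [-4,4]
  val[5] = [-4,4]
  val[6] = [-2,4]

[-4,4]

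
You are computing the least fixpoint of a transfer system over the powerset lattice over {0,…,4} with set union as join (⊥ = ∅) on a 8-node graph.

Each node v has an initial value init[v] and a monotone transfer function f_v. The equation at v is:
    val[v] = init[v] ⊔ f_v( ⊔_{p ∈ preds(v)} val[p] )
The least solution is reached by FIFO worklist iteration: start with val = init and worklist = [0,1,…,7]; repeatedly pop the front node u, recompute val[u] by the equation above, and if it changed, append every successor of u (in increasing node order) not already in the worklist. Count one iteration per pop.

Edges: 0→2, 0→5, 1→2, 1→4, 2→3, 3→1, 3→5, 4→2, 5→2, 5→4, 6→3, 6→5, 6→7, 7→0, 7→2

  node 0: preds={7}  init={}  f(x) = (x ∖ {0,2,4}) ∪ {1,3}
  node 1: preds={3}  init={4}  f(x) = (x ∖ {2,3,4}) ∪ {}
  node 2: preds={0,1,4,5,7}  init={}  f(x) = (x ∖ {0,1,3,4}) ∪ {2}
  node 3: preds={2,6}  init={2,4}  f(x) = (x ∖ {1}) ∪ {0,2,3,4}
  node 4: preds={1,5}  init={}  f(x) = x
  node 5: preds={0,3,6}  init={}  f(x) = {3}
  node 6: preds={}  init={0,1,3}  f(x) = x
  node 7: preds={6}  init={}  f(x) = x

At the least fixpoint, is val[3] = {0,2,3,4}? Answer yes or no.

Worklist (13 pops):
  #1 pop 0: in={} → {1,3} (was {}); enqueue []
  #2 pop 1: in={2,4} → {4} (no change)
  #3 pop 2: in={1,3,4} → {2} (was {}); enqueue []
  #4 pop 3: in={0,1,2,3} → {0,2,3,4} (was {2,4}); enqueue [1]
  #5 pop 4: in={4} → {4} (was {}); enqueue [2]
  #6 pop 5: in={0,1,2,3,4} → {3} (was {}); enqueue [4]
  #7 pop 6: in={} → {0,1,3} (no change)
  #8 pop 7: in={0,1,3} → {0,1,3} (was {}); enqueue [0]
  #9 pop 1: in={0,2,3,4} → {0,4} (was {4}); enqueue []
  #10 pop 2: in={0,1,3,4} → {2} (no change)
  #11 pop 4: in={0,3,4} → {0,3,4} (was {4}); enqueue [2]
  #12 pop 0: in={0,1,3} → {1,3} (no change)
  #13 pop 2: in={0,1,3,4} → {2} (no change)

Fixpoint:
  val[0] = {1,3}
  val[1] = {0,4}
  val[2] = {2}
  val[3] = {0,2,3,4}
  val[4] = {0,3,4}
  val[5] = {3}
  val[6] = {0,1,3}
  val[7] = {0,1,3}

yes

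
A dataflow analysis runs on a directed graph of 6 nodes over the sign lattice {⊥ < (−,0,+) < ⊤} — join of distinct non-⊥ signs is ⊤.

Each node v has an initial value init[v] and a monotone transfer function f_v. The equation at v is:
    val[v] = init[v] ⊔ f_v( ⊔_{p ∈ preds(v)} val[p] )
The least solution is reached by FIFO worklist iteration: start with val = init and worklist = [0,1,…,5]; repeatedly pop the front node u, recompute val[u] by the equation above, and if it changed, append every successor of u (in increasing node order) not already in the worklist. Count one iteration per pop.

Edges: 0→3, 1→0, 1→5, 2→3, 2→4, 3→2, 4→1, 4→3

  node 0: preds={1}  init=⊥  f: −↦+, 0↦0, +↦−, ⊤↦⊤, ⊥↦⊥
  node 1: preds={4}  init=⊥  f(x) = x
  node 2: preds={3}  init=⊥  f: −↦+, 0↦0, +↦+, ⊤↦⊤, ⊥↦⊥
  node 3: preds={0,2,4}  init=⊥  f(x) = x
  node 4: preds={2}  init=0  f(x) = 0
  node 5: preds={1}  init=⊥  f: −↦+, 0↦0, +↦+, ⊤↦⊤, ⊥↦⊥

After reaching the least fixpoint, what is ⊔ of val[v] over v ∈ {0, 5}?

Trace (10 dequeues):
  [1] u=0 | in ⊥ | out ⊥ | ==
  [2] u=1 | in 0 | out 0 | prev ⊥ | push {0}
  [3] u=2 | in ⊥ | out ⊥ | ==
  [4] u=3 | in 0 | out 0 | prev ⊥ | push {2}
  [5] u=4 | in ⊥ | out 0 | ==
  [6] u=5 | in 0 | out 0 | prev ⊥ | push {}
  [7] u=0 | in 0 | out 0 | prev ⊥ | push {3}
  [8] u=2 | in 0 | out 0 | prev ⊥ | push {4}
  [9] u=3 | in 0 | out 0 | ==
  [10] u=4 | in 0 | out 0 | ==

Converged values:
  [0] 0
  [1] 0
  [2] 0
  [3] 0
  [4] 0
  [5] 0

0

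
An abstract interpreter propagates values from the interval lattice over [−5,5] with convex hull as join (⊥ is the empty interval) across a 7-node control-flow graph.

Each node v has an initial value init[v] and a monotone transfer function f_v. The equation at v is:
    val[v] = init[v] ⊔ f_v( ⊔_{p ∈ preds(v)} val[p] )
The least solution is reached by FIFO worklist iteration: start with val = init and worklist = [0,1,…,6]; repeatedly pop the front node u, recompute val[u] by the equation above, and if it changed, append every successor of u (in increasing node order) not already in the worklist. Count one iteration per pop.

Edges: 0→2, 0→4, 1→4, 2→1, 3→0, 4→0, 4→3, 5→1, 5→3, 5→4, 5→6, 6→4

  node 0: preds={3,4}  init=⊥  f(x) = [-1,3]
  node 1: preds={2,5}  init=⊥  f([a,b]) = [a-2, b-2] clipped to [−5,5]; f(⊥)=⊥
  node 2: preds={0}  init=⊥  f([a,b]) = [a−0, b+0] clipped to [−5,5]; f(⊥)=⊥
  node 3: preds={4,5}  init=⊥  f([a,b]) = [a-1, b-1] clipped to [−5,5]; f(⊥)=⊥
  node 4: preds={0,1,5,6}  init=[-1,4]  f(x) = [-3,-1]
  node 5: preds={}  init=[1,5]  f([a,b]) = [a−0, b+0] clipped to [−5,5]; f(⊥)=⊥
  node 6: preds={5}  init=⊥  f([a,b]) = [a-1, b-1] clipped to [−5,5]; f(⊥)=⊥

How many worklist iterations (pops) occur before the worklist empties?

Worklist (12 pops):
  #1 pop 0: in=[-1,4] → [-1,3] (was ⊥); enqueue []
  #2 pop 1: in=[1,5] → [-1,3] (was ⊥); enqueue []
  #3 pop 2: in=[-1,3] → [-1,3] (was ⊥); enqueue [1]
  #4 pop 3: in=[-1,5] → [-2,4] (was ⊥); enqueue [0]
  #5 pop 4: in=[-1,5] → [-3,4] (was [-1,4]); enqueue [3]
  #6 pop 5: in=⊥ → [1,5] (no change)
  #7 pop 6: in=[1,5] → [0,4] (was ⊥); enqueue [4]
  #8 pop 1: in=[-1,5] → [-3,3] (was [-1,3]); enqueue []
  #9 pop 0: in=[-3,4] → [-1,3] (no change)
  #10 pop 3: in=[-3,5] → [-4,4] (was [-2,4]); enqueue [0]
  #11 pop 4: in=[-3,5] → [-3,4] (no change)
  #12 pop 0: in=[-4,4] → [-1,3] (no change)

Fixpoint:
  val[0] = [-1,3]
  val[1] = [-3,3]
  val[2] = [-1,3]
  val[3] = [-4,4]
  val[4] = [-3,4]
  val[5] = [1,5]
  val[6] = [0,4]

12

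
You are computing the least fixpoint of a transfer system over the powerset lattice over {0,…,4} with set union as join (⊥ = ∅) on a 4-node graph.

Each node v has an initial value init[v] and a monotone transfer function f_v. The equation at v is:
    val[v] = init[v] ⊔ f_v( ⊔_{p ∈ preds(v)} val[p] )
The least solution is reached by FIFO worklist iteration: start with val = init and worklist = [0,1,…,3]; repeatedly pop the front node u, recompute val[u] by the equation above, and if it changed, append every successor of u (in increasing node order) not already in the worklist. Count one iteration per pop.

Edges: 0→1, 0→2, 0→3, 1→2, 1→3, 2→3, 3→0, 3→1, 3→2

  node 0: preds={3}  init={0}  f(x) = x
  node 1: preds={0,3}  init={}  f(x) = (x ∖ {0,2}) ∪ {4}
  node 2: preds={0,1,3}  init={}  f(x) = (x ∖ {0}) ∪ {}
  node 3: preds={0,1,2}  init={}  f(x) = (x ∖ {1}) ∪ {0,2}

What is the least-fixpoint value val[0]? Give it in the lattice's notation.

Worklist (8 pops):
  #1 pop 0: in={} → {0} (no change)
  #2 pop 1: in={0} → {4} (was {}); enqueue []
  #3 pop 2: in={0,4} → {4} (was {}); enqueue []
  #4 pop 3: in={0,4} → {0,2,4} (was {}); enqueue [0,1,2]
  #5 pop 0: in={0,2,4} → {0,2,4} (was {0}); enqueue [3]
  #6 pop 1: in={0,2,4} → {4} (no change)
  #7 pop 2: in={0,2,4} → {2,4} (was {4}); enqueue []
  #8 pop 3: in={0,2,4} → {0,2,4} (no change)

Fixpoint:
  val[0] = {0,2,4}
  val[1] = {4}
  val[2] = {2,4}
  val[3] = {0,2,4}

{0,2,4}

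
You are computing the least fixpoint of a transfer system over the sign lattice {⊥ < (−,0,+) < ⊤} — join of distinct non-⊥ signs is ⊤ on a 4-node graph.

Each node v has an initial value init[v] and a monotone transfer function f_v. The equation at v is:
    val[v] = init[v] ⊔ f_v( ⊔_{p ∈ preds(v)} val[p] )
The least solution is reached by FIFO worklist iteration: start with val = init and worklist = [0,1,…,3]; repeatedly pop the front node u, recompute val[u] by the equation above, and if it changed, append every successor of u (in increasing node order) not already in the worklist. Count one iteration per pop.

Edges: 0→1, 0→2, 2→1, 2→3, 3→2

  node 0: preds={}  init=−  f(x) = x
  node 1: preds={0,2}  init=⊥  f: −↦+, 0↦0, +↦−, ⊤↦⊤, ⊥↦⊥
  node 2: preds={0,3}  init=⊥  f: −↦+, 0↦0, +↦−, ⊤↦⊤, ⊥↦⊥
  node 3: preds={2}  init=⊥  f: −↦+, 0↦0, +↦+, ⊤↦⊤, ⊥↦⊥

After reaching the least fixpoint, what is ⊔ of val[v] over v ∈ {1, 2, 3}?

Worklist (9 pops):
  #1 pop 0: in=⊥ → − (no change)
  #2 pop 1: in=− → + (was ⊥); enqueue []
  #3 pop 2: in=− → + (was ⊥); enqueue [1]
  #4 pop 3: in=+ → + (was ⊥); enqueue [2]
  #5 pop 1: in=⊤ → ⊤ (was +); enqueue []
  #6 pop 2: in=⊤ → ⊤ (was +); enqueue [1,3]
  #7 pop 1: in=⊤ → ⊤ (no change)
  #8 pop 3: in=⊤ → ⊤ (was +); enqueue [2]
  #9 pop 2: in=⊤ → ⊤ (no change)

Fixpoint:
  val[0] = −
  val[1] = ⊤
  val[2] = ⊤
  val[3] = ⊤

⊤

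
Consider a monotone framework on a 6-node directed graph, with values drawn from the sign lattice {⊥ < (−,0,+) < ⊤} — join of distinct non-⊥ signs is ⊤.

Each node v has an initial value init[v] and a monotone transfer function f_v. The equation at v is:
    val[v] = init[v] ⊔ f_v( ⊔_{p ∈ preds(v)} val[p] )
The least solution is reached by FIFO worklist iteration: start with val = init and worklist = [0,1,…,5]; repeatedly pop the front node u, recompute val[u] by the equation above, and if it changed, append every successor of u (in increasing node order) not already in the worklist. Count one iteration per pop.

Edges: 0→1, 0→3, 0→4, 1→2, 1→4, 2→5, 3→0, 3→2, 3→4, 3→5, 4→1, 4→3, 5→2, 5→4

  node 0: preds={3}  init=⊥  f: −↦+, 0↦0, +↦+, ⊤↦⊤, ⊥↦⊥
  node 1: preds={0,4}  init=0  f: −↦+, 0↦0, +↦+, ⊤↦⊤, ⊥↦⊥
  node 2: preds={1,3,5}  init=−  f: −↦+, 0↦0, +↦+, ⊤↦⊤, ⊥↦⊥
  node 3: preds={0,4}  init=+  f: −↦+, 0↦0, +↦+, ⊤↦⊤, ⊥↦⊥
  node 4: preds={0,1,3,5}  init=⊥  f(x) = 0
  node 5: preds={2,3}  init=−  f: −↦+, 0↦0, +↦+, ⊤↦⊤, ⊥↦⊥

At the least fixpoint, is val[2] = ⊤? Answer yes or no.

Trace (15 dequeues):
  [1] u=0 | in + | out + | prev ⊥ | push {}
  [2] u=1 | in + | out ⊤ | prev 0 | push {}
  [3] u=2 | in ⊤ | out ⊤ | prev − | push {}
  [4] u=3 | in + | out + | ==
  [5] u=4 | in ⊤ | out 0 | prev ⊥ | push {1,3}
  [6] u=5 | in ⊤ | out ⊤ | prev − | push {2,4}
  [7] u=1 | in ⊤ | out ⊤ | ==
  [8] u=3 | in ⊤ | out ⊤ | prev + | push {0,5}
  [9] u=2 | in ⊤ | out ⊤ | ==
  [10] u=4 | in ⊤ | out 0 | ==
  [11] u=0 | in ⊤ | out ⊤ | prev + | push {1,3,4}
  [12] u=5 | in ⊤ | out ⊤ | ==
  [13] u=1 | in ⊤ | out ⊤ | ==
  [14] u=3 | in ⊤ | out ⊤ | ==
  [15] u=4 | in ⊤ | out 0 | ==

Converged values:
  [0] ⊤
  [1] ⊤
  [2] ⊤
  [3] ⊤
  [4] 0
  [5] ⊤

yes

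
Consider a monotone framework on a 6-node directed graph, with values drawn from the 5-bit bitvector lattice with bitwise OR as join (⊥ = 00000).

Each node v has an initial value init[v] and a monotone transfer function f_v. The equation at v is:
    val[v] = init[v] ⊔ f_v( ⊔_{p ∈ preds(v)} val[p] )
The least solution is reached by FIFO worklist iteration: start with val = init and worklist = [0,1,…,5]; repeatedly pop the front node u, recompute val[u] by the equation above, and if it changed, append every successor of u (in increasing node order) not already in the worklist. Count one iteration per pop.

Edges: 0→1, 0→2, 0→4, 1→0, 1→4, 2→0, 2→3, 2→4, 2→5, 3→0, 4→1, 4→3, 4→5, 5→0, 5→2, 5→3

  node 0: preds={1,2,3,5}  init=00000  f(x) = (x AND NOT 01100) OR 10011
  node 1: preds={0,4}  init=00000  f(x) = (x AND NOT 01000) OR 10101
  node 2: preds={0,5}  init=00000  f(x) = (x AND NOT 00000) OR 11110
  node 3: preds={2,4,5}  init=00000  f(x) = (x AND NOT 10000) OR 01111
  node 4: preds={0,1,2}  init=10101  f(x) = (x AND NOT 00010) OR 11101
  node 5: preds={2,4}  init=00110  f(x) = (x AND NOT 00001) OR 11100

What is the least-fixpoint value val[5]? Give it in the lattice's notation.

11110

Iteration log — 10 steps:
  step 1. node 0  ⊔preds=00110  new=10011  old=00000  +wl: 
  step 2. node 1  ⊔preds=10111  new=10111  old=00000  +wl: 0
  step 3. node 2  ⊔preds=10111  new=11111  old=00000  +wl: 
  step 4. node 3  ⊔preds=11111  new=01111  old=00000  +wl: 
  step 5. node 4  ⊔preds=11111  new=11101  old=10101  +wl: 1,3
  step 6. node 5  ⊔preds=11111  new=11110  old=00110  +wl: 2
  step 7. node 0  ⊔preds=11111  new=10011  stable
  step 8. node 1  ⊔preds=11111  new=10111  stable
  step 9. node 3  ⊔preds=11111  new=01111  stable
  step 10. node 2  ⊔preds=11111  new=11111  stable

Least fixpoint reached:
  node 0: 10011
  node 1: 10111
  node 2: 11111
  node 3: 01111
  node 4: 11101
  node 5: 11110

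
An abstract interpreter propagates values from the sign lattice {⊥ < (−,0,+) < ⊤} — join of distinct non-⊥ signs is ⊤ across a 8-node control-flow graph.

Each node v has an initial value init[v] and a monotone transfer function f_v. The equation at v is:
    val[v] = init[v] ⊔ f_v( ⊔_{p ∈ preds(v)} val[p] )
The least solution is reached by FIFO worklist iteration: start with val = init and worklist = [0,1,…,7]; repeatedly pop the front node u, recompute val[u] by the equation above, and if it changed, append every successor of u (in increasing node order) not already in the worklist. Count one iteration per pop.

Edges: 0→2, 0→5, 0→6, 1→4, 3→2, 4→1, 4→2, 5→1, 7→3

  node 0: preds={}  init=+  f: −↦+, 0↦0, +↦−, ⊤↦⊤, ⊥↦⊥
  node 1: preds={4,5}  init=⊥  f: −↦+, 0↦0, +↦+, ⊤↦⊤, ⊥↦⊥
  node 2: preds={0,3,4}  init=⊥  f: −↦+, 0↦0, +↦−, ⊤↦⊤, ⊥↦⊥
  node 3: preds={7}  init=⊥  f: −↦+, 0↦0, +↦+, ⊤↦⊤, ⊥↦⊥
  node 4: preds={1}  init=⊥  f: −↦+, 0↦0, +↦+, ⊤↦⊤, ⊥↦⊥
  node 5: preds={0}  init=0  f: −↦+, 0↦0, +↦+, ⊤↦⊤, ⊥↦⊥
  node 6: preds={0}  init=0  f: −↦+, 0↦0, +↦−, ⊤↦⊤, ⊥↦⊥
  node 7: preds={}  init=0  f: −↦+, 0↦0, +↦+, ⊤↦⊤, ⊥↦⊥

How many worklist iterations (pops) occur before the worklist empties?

13

Worklist (13 pops):
  #1 pop 0: in=⊥ → + (no change)
  #2 pop 1: in=0 → 0 (was ⊥); enqueue []
  #3 pop 2: in=+ → − (was ⊥); enqueue []
  #4 pop 3: in=0 → 0 (was ⊥); enqueue [2]
  #5 pop 4: in=0 → 0 (was ⊥); enqueue [1]
  #6 pop 5: in=+ → ⊤ (was 0); enqueue []
  #7 pop 6: in=+ → ⊤ (was 0); enqueue []
  #8 pop 7: in=⊥ → 0 (no change)
  #9 pop 2: in=⊤ → ⊤ (was −); enqueue []
  #10 pop 1: in=⊤ → ⊤ (was 0); enqueue [4]
  #11 pop 4: in=⊤ → ⊤ (was 0); enqueue [1,2]
  #12 pop 1: in=⊤ → ⊤ (no change)
  #13 pop 2: in=⊤ → ⊤ (no change)

Fixpoint:
  val[0] = +
  val[1] = ⊤
  val[2] = ⊤
  val[3] = 0
  val[4] = ⊤
  val[5] = ⊤
  val[6] = ⊤
  val[7] = 0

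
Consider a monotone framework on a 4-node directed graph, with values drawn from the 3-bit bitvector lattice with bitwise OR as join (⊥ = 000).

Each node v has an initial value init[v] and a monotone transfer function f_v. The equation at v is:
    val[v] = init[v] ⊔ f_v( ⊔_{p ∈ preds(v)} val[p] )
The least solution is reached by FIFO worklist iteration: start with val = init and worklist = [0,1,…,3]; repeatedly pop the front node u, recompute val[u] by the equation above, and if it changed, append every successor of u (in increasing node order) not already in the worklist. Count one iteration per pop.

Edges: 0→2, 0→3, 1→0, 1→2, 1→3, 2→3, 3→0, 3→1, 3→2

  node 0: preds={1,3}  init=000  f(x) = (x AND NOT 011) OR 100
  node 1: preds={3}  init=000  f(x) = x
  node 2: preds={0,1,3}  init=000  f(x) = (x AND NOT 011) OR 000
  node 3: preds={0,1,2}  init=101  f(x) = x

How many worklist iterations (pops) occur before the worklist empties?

5

Worklist (5 pops):
  #1 pop 0: in=101 → 100 (was 000); enqueue []
  #2 pop 1: in=101 → 101 (was 000); enqueue [0]
  #3 pop 2: in=101 → 100 (was 000); enqueue []
  #4 pop 3: in=101 → 101 (no change)
  #5 pop 0: in=101 → 100 (no change)

Fixpoint:
  val[0] = 100
  val[1] = 101
  val[2] = 100
  val[3] = 101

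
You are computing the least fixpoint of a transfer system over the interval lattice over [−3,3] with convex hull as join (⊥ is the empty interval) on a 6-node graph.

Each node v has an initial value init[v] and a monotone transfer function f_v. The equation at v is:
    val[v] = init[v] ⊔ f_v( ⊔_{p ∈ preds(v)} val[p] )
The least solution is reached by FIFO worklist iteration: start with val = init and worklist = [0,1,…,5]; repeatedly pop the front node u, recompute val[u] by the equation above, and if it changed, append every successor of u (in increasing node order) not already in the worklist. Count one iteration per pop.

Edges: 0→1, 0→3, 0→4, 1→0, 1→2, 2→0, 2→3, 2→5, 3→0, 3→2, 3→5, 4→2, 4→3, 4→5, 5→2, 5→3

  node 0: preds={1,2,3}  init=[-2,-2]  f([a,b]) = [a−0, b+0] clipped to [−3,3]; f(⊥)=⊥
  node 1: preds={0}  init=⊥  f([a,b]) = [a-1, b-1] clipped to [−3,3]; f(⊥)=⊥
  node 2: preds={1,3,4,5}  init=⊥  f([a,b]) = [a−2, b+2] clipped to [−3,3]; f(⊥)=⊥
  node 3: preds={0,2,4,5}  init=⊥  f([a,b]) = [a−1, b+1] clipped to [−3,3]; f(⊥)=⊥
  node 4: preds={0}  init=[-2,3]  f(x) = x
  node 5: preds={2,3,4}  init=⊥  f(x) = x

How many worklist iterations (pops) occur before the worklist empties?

15

Worklist (15 pops):
  #1 pop 0: in=⊥ → [-2,-2] (no change)
  #2 pop 1: in=[-2,-2] → [-3,-3] (was ⊥); enqueue [0]
  #3 pop 2: in=[-3,3] → [-3,3] (was ⊥); enqueue []
  #4 pop 3: in=[-3,3] → [-3,3] (was ⊥); enqueue [2]
  #5 pop 4: in=[-2,-2] → [-2,3] (no change)
  #6 pop 5: in=[-3,3] → [-3,3] (was ⊥); enqueue [3]
  #7 pop 0: in=[-3,3] → [-3,3] (was [-2,-2]); enqueue [1,4]
  #8 pop 2: in=[-3,3] → [-3,3] (no change)
  #9 pop 3: in=[-3,3] → [-3,3] (no change)
  #10 pop 1: in=[-3,3] → [-3,2] (was [-3,-3]); enqueue [0,2]
  #11 pop 4: in=[-3,3] → [-3,3] (was [-2,3]); enqueue [3,5]
  #12 pop 0: in=[-3,3] → [-3,3] (no change)
  #13 pop 2: in=[-3,3] → [-3,3] (no change)
  #14 pop 3: in=[-3,3] → [-3,3] (no change)
  #15 pop 5: in=[-3,3] → [-3,3] (no change)

Fixpoint:
  val[0] = [-3,3]
  val[1] = [-3,2]
  val[2] = [-3,3]
  val[3] = [-3,3]
  val[4] = [-3,3]
  val[5] = [-3,3]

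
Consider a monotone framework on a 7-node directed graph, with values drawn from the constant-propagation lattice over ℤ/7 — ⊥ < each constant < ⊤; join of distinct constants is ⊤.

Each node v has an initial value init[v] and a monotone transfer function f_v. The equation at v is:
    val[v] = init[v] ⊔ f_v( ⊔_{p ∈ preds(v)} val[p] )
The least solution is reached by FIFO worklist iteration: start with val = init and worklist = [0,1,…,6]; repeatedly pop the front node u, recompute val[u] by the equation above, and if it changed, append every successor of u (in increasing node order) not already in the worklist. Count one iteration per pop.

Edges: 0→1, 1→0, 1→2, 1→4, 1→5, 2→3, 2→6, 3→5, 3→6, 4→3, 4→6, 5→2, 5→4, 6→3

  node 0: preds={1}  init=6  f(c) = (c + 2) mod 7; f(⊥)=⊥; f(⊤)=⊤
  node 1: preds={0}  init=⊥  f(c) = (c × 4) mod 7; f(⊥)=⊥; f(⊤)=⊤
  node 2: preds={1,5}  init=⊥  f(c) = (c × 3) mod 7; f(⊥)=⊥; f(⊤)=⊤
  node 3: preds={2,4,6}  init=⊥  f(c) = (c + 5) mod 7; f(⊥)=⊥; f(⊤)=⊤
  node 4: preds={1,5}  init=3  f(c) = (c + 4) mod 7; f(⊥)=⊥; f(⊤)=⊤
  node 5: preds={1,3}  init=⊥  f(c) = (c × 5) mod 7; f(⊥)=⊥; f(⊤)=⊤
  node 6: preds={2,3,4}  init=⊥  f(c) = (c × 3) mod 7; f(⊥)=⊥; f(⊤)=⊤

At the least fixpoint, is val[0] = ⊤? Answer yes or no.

Worklist (18 pops):
  #1 pop 0: in=⊥ → 6 (no change)
  #2 pop 1: in=6 → 3 (was ⊥); enqueue [0]
  #3 pop 2: in=3 → 2 (was ⊥); enqueue []
  #4 pop 3: in=⊤ → ⊤ (was ⊥); enqueue []
  #5 pop 4: in=3 → ⊤ (was 3); enqueue [3]
  #6 pop 5: in=⊤ → ⊤ (was ⊥); enqueue [2,4]
  #7 pop 6: in=⊤ → ⊤ (was ⊥); enqueue []
  #8 pop 0: in=3 → ⊤ (was 6); enqueue [1]
  #9 pop 3: in=⊤ → ⊤ (no change)
  #10 pop 2: in=⊤ → ⊤ (was 2); enqueue [3,6]
  #11 pop 4: in=⊤ → ⊤ (no change)
  #12 pop 1: in=⊤ → ⊤ (was 3); enqueue [0,2,4,5]
  #13 pop 3: in=⊤ → ⊤ (no change)
  #14 pop 6: in=⊤ → ⊤ (no change)
  #15 pop 0: in=⊤ → ⊤ (no change)
  #16 pop 2: in=⊤ → ⊤ (no change)
  #17 pop 4: in=⊤ → ⊤ (no change)
  #18 pop 5: in=⊤ → ⊤ (no change)

Fixpoint:
  val[0] = ⊤
  val[1] = ⊤
  val[2] = ⊤
  val[3] = ⊤
  val[4] = ⊤
  val[5] = ⊤
  val[6] = ⊤

yes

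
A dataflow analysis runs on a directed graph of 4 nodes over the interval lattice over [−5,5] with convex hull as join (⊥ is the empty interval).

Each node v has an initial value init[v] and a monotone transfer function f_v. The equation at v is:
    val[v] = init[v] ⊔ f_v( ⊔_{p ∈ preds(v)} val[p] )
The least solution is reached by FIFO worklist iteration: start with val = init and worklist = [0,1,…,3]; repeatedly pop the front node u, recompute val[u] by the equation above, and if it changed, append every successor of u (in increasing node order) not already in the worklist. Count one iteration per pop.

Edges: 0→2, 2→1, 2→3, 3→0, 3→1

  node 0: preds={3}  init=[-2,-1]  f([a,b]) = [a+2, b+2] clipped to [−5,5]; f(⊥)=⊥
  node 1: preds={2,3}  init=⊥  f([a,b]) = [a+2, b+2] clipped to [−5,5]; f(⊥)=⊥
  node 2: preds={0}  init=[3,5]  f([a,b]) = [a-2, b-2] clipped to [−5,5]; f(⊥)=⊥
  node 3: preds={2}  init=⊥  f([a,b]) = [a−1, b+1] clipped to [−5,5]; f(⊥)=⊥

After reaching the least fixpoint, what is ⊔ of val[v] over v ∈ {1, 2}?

[-5,5]

Trace (9 dequeues):
  [1] u=0 | in ⊥ | out [-2,-1] | ==
  [2] u=1 | in [3,5] | out [5,5] | prev ⊥ | push {}
  [3] u=2 | in [-2,-1] | out [-4,5] | prev [3,5] | push {1}
  [4] u=3 | in [-4,5] | out [-5,5] | prev ⊥ | push {0}
  [5] u=1 | in [-5,5] | out [-3,5] | prev [5,5] | push {}
  [6] u=0 | in [-5,5] | out [-3,5] | prev [-2,-1] | push {2}
  [7] u=2 | in [-3,5] | out [-5,5] | prev [-4,5] | push {1,3}
  [8] u=1 | in [-5,5] | out [-3,5] | ==
  [9] u=3 | in [-5,5] | out [-5,5] | ==

Converged values:
  [0] [-3,5]
  [1] [-3,5]
  [2] [-5,5]
  [3] [-5,5]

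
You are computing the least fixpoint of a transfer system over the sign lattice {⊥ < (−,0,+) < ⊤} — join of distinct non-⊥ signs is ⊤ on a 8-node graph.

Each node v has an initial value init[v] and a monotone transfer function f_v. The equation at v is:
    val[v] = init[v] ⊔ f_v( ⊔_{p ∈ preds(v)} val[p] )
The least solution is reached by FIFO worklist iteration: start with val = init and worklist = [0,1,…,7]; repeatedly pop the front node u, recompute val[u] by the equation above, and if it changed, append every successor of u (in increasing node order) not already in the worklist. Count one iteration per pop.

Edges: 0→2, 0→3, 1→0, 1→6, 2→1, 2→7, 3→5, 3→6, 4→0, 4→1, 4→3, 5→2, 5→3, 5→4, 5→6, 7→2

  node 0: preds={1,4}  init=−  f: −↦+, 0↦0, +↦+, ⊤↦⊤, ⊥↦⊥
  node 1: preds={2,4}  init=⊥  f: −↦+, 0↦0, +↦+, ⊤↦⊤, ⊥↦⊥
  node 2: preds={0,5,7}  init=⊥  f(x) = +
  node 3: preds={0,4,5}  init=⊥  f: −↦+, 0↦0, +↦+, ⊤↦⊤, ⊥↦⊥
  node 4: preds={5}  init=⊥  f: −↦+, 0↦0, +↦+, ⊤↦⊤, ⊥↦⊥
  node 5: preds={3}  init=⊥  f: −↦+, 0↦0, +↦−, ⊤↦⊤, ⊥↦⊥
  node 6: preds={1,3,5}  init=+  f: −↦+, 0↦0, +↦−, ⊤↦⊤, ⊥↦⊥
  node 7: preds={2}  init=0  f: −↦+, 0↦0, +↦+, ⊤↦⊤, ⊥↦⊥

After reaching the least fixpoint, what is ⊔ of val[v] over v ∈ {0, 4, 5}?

Trace (27 dequeues):
  [1] u=0 | in ⊥ | out − | ==
  [2] u=1 | in ⊥ | out ⊥ | ==
  [3] u=2 | in ⊤ | out + | prev ⊥ | push {1}
  [4] u=3 | in − | out + | prev ⊥ | push {}
  [5] u=4 | in ⊥ | out ⊥ | ==
  [6] u=5 | in + | out − | prev ⊥ | push {2,3,4}
  [7] u=6 | in ⊤ | out ⊤ | prev + | push {}
  [8] u=7 | in + | out ⊤ | prev 0 | push {}
  [9] u=1 | in + | out + | prev ⊥ | push {0,6}
  [10] u=2 | in ⊤ | out + | ==
  [11] u=3 | in − | out + | ==
  [12] u=4 | in − | out + | prev ⊥ | push {1,3}
  [13] u=0 | in + | out ⊤ | prev − | push {2}
  [14] u=6 | in ⊤ | out ⊤ | ==
  [15] u=1 | in + | out + | ==
  [16] u=3 | in ⊤ | out ⊤ | prev + | push {5,6}
  [17] u=2 | in ⊤ | out + | ==
  [18] u=5 | in ⊤ | out ⊤ | prev − | push {2,3,4}
  [19] u=6 | in ⊤ | out ⊤ | ==
  [20] u=2 | in ⊤ | out + | ==
  [21] u=3 | in ⊤ | out ⊤ | ==
  [22] u=4 | in ⊤ | out ⊤ | prev + | push {0,1,3}
  [23] u=0 | in ⊤ | out ⊤ | ==
  [24] u=1 | in ⊤ | out ⊤ | prev + | push {0,6}
  [25] u=3 | in ⊤ | out ⊤ | ==
  [26] u=0 | in ⊤ | out ⊤ | ==
  [27] u=6 | in ⊤ | out ⊤ | ==

Converged values:
  [0] ⊤
  [1] ⊤
  [2] +
  [3] ⊤
  [4] ⊤
  [5] ⊤
  [6] ⊤
  [7] ⊤

⊤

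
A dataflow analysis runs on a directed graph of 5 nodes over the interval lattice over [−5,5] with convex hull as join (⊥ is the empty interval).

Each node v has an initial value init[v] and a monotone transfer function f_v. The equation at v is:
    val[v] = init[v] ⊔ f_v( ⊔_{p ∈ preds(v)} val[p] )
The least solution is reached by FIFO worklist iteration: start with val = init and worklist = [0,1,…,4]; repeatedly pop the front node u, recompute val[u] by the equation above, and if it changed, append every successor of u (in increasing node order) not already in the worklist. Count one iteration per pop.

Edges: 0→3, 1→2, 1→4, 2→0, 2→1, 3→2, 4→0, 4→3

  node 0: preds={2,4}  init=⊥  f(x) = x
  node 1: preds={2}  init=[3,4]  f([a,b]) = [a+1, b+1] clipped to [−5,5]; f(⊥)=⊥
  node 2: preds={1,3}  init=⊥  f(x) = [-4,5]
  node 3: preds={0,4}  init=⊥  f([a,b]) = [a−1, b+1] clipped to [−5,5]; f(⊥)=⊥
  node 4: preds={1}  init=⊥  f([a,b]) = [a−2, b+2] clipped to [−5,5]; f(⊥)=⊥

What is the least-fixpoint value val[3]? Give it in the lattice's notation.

Worklist (12 pops):
  #1 pop 0: in=⊥ → ⊥ (no change)
  #2 pop 1: in=⊥ → [3,4] (no change)
  #3 pop 2: in=[3,4] → [-4,5] (was ⊥); enqueue [0,1]
  #4 pop 3: in=⊥ → ⊥ (no change)
  #5 pop 4: in=[3,4] → [1,5] (was ⊥); enqueue [3]
  #6 pop 0: in=[-4,5] → [-4,5] (was ⊥); enqueue []
  #7 pop 1: in=[-4,5] → [-3,5] (was [3,4]); enqueue [2,4]
  #8 pop 3: in=[-4,5] → [-5,5] (was ⊥); enqueue []
  #9 pop 2: in=[-5,5] → [-4,5] (no change)
  #10 pop 4: in=[-3,5] → [-5,5] (was [1,5]); enqueue [0,3]
  #11 pop 0: in=[-5,5] → [-5,5] (was [-4,5]); enqueue []
  #12 pop 3: in=[-5,5] → [-5,5] (no change)

Fixpoint:
  val[0] = [-5,5]
  val[1] = [-3,5]
  val[2] = [-4,5]
  val[3] = [-5,5]
  val[4] = [-5,5]

[-5,5]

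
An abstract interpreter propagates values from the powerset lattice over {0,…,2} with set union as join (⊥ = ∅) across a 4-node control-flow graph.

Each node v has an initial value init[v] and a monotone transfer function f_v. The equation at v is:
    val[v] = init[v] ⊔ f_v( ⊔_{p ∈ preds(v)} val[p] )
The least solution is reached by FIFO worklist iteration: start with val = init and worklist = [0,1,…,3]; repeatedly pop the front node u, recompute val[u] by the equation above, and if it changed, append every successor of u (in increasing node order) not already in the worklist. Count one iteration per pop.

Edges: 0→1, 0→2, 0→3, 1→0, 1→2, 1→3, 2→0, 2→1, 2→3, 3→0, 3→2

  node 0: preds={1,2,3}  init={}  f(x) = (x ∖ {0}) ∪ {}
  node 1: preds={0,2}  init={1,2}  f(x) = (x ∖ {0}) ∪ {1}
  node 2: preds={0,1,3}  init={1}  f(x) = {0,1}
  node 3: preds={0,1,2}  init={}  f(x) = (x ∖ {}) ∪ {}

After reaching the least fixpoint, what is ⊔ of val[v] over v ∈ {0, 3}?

Worklist (7 pops):
  #1 pop 0: in={1,2} → {1,2} (was {}); enqueue []
  #2 pop 1: in={1,2} → {1,2} (no change)
  #3 pop 2: in={1,2} → {0,1} (was {1}); enqueue [0,1]
  #4 pop 3: in={0,1,2} → {0,1,2} (was {}); enqueue [2]
  #5 pop 0: in={0,1,2} → {1,2} (no change)
  #6 pop 1: in={0,1,2} → {1,2} (no change)
  #7 pop 2: in={0,1,2} → {0,1} (no change)

Fixpoint:
  val[0] = {1,2}
  val[1] = {1,2}
  val[2] = {0,1}
  val[3] = {0,1,2}

{0,1,2}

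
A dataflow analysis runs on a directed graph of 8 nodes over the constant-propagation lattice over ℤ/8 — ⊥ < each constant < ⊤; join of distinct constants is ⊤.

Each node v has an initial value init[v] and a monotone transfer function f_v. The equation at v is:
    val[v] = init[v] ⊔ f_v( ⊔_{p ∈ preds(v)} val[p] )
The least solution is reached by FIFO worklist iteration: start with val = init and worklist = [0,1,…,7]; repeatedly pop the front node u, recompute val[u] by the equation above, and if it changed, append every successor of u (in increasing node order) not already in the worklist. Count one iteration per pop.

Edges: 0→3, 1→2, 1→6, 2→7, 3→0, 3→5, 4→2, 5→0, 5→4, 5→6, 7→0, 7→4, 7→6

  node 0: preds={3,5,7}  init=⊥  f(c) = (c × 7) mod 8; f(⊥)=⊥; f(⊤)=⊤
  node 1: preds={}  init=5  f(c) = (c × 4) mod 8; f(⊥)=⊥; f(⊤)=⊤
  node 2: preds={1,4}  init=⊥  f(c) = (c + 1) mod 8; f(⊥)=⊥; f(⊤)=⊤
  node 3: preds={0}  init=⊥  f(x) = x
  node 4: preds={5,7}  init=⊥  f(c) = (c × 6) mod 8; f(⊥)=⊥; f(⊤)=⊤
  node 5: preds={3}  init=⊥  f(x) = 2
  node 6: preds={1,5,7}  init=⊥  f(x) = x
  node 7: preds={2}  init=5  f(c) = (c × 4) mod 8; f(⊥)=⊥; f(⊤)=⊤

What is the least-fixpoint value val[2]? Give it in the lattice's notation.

⊤

Trace (17 dequeues):
  [1] u=0 | in 5 | out 3 | prev ⊥ | push {}
  [2] u=1 | in ⊥ | out 5 | ==
  [3] u=2 | in 5 | out 6 | prev ⊥ | push {}
  [4] u=3 | in 3 | out 3 | prev ⊥ | push {0}
  [5] u=4 | in 5 | out 6 | prev ⊥ | push {2}
  [6] u=5 | in 3 | out 2 | prev ⊥ | push {4}
  [7] u=6 | in ⊤ | out ⊤ | prev ⊥ | push {}
  [8] u=7 | in 6 | out ⊤ | prev 5 | push {6}
  [9] u=0 | in ⊤ | out ⊤ | prev 3 | push {3}
  [10] u=2 | in ⊤ | out ⊤ | prev 6 | push {7}
  [11] u=4 | in ⊤ | out ⊤ | prev 6 | push {2}
  [12] u=6 | in ⊤ | out ⊤ | ==
  [13] u=3 | in ⊤ | out ⊤ | prev 3 | push {0,5}
  [14] u=7 | in ⊤ | out ⊤ | ==
  [15] u=2 | in ⊤ | out ⊤ | ==
  [16] u=0 | in ⊤ | out ⊤ | ==
  [17] u=5 | in ⊤ | out 2 | ==

Converged values:
  [0] ⊤
  [1] 5
  [2] ⊤
  [3] ⊤
  [4] ⊤
  [5] 2
  [6] ⊤
  [7] ⊤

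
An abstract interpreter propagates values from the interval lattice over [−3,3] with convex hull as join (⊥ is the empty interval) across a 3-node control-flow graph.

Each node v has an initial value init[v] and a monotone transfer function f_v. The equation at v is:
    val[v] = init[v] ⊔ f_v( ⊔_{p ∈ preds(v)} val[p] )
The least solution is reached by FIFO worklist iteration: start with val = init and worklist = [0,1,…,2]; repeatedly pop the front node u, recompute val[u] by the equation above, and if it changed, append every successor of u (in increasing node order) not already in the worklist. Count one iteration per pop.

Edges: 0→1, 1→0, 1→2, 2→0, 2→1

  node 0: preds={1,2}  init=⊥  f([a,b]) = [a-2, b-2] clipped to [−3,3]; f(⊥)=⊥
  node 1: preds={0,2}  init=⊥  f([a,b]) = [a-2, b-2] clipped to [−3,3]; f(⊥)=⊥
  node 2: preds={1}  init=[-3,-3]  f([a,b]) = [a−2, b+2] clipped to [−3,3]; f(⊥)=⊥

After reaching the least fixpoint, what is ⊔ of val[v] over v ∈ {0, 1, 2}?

Iteration log — 5 steps:
  step 1. node 0  ⊔preds=[-3,-3]  new=[-3,-3]  old=⊥  +wl: 
  step 2. node 1  ⊔preds=[-3,-3]  new=[-3,-3]  old=⊥  +wl: 0
  step 3. node 2  ⊔preds=[-3,-3]  new=[-3,-1]  old=[-3,-3]  +wl: 1
  step 4. node 0  ⊔preds=[-3,-1]  new=[-3,-3]  stable
  step 5. node 1  ⊔preds=[-3,-1]  new=[-3,-3]  stable

Least fixpoint reached:
  node 0: [-3,-3]
  node 1: [-3,-3]
  node 2: [-3,-1]

[-3,-1]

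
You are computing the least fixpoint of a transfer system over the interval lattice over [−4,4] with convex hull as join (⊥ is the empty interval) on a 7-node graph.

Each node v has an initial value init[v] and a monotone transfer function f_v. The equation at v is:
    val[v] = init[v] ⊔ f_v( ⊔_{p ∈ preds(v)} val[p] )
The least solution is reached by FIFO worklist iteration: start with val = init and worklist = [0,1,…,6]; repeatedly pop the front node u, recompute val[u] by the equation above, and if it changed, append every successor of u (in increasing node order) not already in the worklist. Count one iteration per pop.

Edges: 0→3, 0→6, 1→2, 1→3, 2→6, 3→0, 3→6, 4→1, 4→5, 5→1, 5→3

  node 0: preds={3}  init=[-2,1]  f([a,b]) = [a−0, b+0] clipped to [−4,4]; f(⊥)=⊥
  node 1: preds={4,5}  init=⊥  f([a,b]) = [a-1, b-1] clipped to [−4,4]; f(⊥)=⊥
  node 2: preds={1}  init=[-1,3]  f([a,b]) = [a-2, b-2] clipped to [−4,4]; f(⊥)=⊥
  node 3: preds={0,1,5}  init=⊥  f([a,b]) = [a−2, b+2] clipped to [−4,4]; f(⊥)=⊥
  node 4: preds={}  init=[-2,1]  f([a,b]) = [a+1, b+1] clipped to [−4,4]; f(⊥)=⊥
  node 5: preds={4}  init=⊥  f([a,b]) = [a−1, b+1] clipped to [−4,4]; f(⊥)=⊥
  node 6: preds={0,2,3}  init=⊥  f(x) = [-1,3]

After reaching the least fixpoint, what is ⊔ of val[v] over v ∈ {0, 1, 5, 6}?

Iteration log — 15 steps:
  step 1. node 0  ⊔preds=⊥  new=[-2,1]  stable
  step 2. node 1  ⊔preds=[-2,1]  new=[-3,0]  old=⊥  +wl: 
  step 3. node 2  ⊔preds=[-3,0]  new=[-4,3]  old=[-1,3]  +wl: 
  step 4. node 3  ⊔preds=[-3,1]  new=[-4,3]  old=⊥  +wl: 0
  step 5. node 4  ⊔preds=⊥  new=[-2,1]  stable
  step 6. node 5  ⊔preds=[-2,1]  new=[-3,2]  old=⊥  +wl: 1,3
  step 7. node 6  ⊔preds=[-4,3]  new=[-1,3]  old=⊥  +wl: 
  step 8. node 0  ⊔preds=[-4,3]  new=[-4,3]  old=[-2,1]  +wl: 6
  step 9. node 1  ⊔preds=[-3,2]  new=[-4,1]  old=[-3,0]  +wl: 2
  step 10. node 3  ⊔preds=[-4,3]  new=[-4,4]  old=[-4,3]  +wl: 0
  step 11. node 6  ⊔preds=[-4,4]  new=[-1,3]  stable
  step 12. node 2  ⊔preds=[-4,1]  new=[-4,3]  stable
  step 13. node 0  ⊔preds=[-4,4]  new=[-4,4]  old=[-4,3]  +wl: 3,6
  step 14. node 3  ⊔preds=[-4,4]  new=[-4,4]  stable
  step 15. node 6  ⊔preds=[-4,4]  new=[-1,3]  stable

Least fixpoint reached:
  node 0: [-4,4]
  node 1: [-4,1]
  node 2: [-4,3]
  node 3: [-4,4]
  node 4: [-2,1]
  node 5: [-3,2]
  node 6: [-1,3]

[-4,4]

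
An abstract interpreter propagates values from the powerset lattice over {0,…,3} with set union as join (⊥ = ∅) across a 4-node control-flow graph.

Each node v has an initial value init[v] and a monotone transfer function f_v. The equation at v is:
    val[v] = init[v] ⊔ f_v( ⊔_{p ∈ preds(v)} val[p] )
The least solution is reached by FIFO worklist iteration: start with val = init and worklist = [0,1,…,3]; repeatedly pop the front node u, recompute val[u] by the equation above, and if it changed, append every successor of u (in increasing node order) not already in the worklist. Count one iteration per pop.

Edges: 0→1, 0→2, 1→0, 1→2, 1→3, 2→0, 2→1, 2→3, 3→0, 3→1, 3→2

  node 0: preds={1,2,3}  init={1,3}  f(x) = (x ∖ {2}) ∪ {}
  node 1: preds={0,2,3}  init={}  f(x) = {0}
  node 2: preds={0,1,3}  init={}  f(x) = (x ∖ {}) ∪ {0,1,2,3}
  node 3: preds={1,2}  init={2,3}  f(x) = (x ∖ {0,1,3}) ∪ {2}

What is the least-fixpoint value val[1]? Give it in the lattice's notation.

{0}

Worklist (7 pops):
  #1 pop 0: in={2,3} → {1,3} (no change)
  #2 pop 1: in={1,2,3} → {0} (was {}); enqueue [0]
  #3 pop 2: in={0,1,2,3} → {0,1,2,3} (was {}); enqueue [1]
  #4 pop 3: in={0,1,2,3} → {2,3} (no change)
  #5 pop 0: in={0,1,2,3} → {0,1,3} (was {1,3}); enqueue [2]
  #6 pop 1: in={0,1,2,3} → {0} (no change)
  #7 pop 2: in={0,1,2,3} → {0,1,2,3} (no change)

Fixpoint:
  val[0] = {0,1,3}
  val[1] = {0}
  val[2] = {0,1,2,3}
  val[3] = {2,3}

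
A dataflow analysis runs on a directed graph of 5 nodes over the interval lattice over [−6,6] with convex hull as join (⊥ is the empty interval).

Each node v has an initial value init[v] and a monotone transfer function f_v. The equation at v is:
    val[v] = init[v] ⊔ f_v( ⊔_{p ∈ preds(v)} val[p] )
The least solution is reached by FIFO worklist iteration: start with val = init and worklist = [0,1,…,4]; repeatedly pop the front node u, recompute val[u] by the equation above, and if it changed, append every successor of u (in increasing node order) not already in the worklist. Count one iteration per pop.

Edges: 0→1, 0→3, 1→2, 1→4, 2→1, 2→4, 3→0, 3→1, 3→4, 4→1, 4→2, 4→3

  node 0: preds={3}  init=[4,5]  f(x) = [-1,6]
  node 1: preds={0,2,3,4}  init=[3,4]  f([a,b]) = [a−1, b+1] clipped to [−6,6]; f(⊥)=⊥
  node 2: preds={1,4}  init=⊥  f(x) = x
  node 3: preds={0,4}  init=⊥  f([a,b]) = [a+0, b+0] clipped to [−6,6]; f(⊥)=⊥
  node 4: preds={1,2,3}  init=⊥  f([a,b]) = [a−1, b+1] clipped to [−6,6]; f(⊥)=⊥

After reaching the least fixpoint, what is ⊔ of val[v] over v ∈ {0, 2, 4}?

[-6,6]

Trace (22 dequeues):
  [1] u=0 | in ⊥ | out [-1,6] | prev [4,5] | push {}
  [2] u=1 | in [-1,6] | out [-2,6] | prev [3,4] | push {}
  [3] u=2 | in [-2,6] | out [-2,6] | prev ⊥ | push {1}
  [4] u=3 | in [-1,6] | out [-1,6] | prev ⊥ | push {0}
  [5] u=4 | in [-2,6] | out [-3,6] | prev ⊥ | push {2,3}
  [6] u=1 | in [-3,6] | out [-4,6] | prev [-2,6] | push {4}
  [7] u=0 | in [-1,6] | out [-1,6] | ==
  [8] u=2 | in [-4,6] | out [-4,6] | prev [-2,6] | push {1}
  [9] u=3 | in [-3,6] | out [-3,6] | prev [-1,6] | push {0}
  [10] u=4 | in [-4,6] | out [-5,6] | prev [-3,6] | push {2,3}
  [11] u=1 | in [-5,6] | out [-6,6] | prev [-4,6] | push {4}
  [12] u=0 | in [-3,6] | out [-1,6] | ==
  [13] u=2 | in [-6,6] | out [-6,6] | prev [-4,6] | push {1}
  [14] u=3 | in [-5,6] | out [-5,6] | prev [-3,6] | push {0}
  [15] u=4 | in [-6,6] | out [-6,6] | prev [-5,6] | push {2,3}
  [16] u=1 | in [-6,6] | out [-6,6] | ==
  [17] u=0 | in [-5,6] | out [-1,6] | ==
  [18] u=2 | in [-6,6] | out [-6,6] | ==
  [19] u=3 | in [-6,6] | out [-6,6] | prev [-5,6] | push {0,1,4}
  [20] u=0 | in [-6,6] | out [-1,6] | ==
  [21] u=1 | in [-6,6] | out [-6,6] | ==
  [22] u=4 | in [-6,6] | out [-6,6] | ==

Converged values:
  [0] [-1,6]
  [1] [-6,6]
  [2] [-6,6]
  [3] [-6,6]
  [4] [-6,6]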